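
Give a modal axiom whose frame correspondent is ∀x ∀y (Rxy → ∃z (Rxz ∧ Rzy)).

This is density; the standard corresponding axiom is C4: □□ψ → □ψ.

□□ψ → □ψ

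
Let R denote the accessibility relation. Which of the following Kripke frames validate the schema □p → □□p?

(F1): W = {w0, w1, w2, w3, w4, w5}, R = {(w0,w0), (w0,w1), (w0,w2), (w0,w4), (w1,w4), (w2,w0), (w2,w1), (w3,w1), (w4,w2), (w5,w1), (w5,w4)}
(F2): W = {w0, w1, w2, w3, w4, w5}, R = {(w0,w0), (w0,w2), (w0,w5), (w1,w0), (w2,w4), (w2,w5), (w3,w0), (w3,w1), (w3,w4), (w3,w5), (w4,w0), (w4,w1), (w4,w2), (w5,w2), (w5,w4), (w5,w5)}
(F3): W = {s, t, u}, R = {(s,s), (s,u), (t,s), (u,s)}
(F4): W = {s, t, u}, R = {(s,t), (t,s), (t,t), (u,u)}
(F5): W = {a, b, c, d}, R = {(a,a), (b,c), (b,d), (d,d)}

The schema corresponds to transitivity: ∀x ∀y ∀z (Rxy ∧ Ryz → Rxz).
(F1): fails — Rw3w1 and Rw1w4 but not Rw3w4.
(F2): fails — Rw1w0 and Rw0w5 but not Rw1w5.
(F3): fails — Rts and Rsu but not Rtu.
(F4): fails — Rst and Rts but not Rss.
(F5): satisfies the condition.

(F5)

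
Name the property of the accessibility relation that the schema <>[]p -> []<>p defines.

Suppose ◇□p→□◇p is valid. Take Rxy, Rxz and set V(p)={w : Ryw}. Then □p at y so ◇□p at x, so □◇p at x, so ◇p at z, giving w with Rzw and Ryw.

convergence: forall x forall y forall z (Rxy & Rxz -> exists w (Ryw & Rzw))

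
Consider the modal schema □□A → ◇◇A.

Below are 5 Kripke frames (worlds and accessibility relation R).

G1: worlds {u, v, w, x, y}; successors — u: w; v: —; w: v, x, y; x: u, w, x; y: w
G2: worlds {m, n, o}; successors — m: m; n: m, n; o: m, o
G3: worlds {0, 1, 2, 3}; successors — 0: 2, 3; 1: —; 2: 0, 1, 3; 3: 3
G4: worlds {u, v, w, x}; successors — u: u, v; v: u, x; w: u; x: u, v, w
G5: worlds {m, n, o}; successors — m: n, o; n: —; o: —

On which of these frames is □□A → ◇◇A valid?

G2, G4

Frame correspondent (Sahlqvist): ∀x ∃w (xR²w ∧ xR²w) — i.e. a generalized confluence (Geach) condition.
G1: fails — at v but no t with vR²t and vR²t.
G2: condition met.
G3: fails — at 1 but no w with 1R²w and 1R²w.
G4: condition met.
G5: fails — at m but no w with mR²w and mR²w.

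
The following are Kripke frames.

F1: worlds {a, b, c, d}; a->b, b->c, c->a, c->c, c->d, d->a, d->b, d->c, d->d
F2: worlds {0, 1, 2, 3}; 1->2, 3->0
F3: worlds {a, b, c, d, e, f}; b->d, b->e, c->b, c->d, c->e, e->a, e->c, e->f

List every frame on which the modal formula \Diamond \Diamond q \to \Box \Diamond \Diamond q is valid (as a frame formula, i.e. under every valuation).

The schema corresponds to a generalized confluence (Geach) condition: \forall x \forall y \forall z ((x R^2 y \wedge xRz) \to \exists w (y = w \wedge z R^2 w)).
F1: fails — cR²a, cRa but no w with a=w and aR²w.
F2: satisfies the condition.
F3: fails — bR²a, bRd but no w with a=w and dR²w.

F2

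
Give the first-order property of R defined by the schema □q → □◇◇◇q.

∀x ∀z (xRz → ∃w (xRw ∧ zR³w))

This is a Sahlqvist (Geach-type) schema ◇^0□^1q → □^1◇^3q.
Minimal-valuation argument: fix x; take any y with xR^0y and any z with xR^1z. Set V(q) to the set of worlds R-reachable from y in exactly 1 step. Then □^1q holds at y, so the antecedent holds at x; validity forces ◇^3q at z, giving a w with zR^3w and yR^1w.
First-order correspondent: ∀x ∀z (xRz → ∃w (xRw ∧ zR³w)).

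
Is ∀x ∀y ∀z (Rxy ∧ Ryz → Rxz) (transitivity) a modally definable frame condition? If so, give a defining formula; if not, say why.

The condition is transitivity. A defining modal formula is □r → □□r.

Definable; □r → □□r defines it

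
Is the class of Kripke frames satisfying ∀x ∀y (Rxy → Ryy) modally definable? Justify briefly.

Definable; □(□p → p) defines it

The condition is shift-reflexivity. A defining modal formula is □(□p → p).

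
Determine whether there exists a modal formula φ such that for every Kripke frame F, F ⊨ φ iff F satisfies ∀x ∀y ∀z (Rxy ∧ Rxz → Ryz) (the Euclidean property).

Definable; ◇r → □◇r defines it

Yes: it is the Euclidean property, defined by the 5 schema ◇r → □◇r.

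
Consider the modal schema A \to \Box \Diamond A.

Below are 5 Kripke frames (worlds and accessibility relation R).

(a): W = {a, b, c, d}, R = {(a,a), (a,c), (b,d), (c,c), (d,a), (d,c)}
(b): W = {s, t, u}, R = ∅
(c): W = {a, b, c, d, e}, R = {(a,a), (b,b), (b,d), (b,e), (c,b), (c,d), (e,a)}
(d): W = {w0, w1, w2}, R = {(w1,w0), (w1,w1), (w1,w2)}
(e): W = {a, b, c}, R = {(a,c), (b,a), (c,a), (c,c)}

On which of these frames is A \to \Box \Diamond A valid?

Frame correspondent (Sahlqvist): \forall x \forall y (Rxy \to Ryx) — i.e. symmetry.
(a): fails — Rdc but not Rcd.
(b): ✓.
(c): fails — Rcd but not Rdc.
(d): fails — Rw1w2 but not Rw2w1.
(e): fails — Rba but not Rab.
Valid on: (b).

(b)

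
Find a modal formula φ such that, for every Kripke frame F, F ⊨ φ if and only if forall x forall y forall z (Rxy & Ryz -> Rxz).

□s → □□s

A defining formula is □s → □□s (the 4 axiom).
Suppose □s→□□s is valid. Take Rxy, Ryz and set V(s)={w : Rxw}. Then □s at x, so □□s at x, so □s at y, so s at z, i.e. Rxz.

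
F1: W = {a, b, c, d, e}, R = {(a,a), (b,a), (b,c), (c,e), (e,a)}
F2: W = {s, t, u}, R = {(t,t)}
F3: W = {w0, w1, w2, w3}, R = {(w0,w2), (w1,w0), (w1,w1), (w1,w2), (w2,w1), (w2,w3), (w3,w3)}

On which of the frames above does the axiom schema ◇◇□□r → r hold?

F2

Frame correspondent (Sahlqvist): ∀x ∀y (xR²y → ∃w (yR²w ∧ x = w)) — i.e. a generalized confluence (Geach) condition.
F1: fails — bR²a but no w with aR²w and b=w.
F2: condition met.
F3: fails — w0R²w3 but no w with w3R²w and w0=w.
Valid on: F2.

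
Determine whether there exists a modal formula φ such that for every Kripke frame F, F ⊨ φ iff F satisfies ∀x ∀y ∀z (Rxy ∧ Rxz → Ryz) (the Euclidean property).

This is a Sahlqvist condition; the 5 axiom ◇r → □◇r defines it.
Suppose ◇r→□◇r is valid. Take Rxy, Rxz and set V(r)={y}. Then ◇r at x, so □◇r at x, so ◇r at z, so some w with Rzw has r; w=y, i.e. Rzy. By symmetry of the argument, Ryz.

Yes, by ◇r → □◇r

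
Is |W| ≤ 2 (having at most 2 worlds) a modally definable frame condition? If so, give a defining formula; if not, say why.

Modal frame validity is preserved under disjoint unions.
Any modal formula valid on each of 3 disjoint one-world frames is valid on their disjoint union (validity is preserved under disjoint unions). Each one-world frame has |W|=1≤2, but the union has |W|=3.
So the class is not modally definable.

Not definable by any modal formula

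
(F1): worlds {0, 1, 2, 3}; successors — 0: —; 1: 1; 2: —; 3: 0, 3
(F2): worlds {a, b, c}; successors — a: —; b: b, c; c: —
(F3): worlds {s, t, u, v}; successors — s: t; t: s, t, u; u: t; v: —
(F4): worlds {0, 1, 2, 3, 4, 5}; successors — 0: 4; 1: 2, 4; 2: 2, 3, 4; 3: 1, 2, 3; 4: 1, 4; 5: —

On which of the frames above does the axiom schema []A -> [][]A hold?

Frame correspondent (Sahlqvist): forall x forall y forall z (Rxy & Ryz -> Rxz) — i.e. transitivity.
(F1): ✓.
(F2): ✓.
(F3): fails — Rut and Rts but not Rus.
(F4): fails — R32 and R24 but not R34.

(F1), (F2)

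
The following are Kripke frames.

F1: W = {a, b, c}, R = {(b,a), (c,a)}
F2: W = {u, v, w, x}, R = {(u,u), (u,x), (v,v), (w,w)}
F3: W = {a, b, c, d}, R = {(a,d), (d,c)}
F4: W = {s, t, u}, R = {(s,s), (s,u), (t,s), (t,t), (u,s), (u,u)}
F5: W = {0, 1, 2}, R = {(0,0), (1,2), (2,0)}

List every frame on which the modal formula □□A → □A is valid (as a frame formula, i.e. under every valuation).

F2, F4

Frame correspondent (Sahlqvist): ∀x ∀y (Rxy → ∃z (Rxz ∧ Rzy)) — i.e. density.
F1: fails — Rca but no z with Rcz and Rza.
F2: holds.
F3: fails — Rad but no z with Raz and Rzd.
F4: holds.
F5: fails — R12 but no z with R1z and Rz2.
Valid on: F2, F4.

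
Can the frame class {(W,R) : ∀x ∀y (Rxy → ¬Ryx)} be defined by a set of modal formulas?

No

Modal frame validity is preserved under surjective bounded morphisms.
The 4-cycle (worlds w0,w1,w2,w3 with w0→w1→w2→w3→w0) is asymmetric. Mapping every world to a single reflexive point • is a surjective bounded morphism, and the reflexive point is not asymmetric (R•• but asymmetry requires ¬R••).
Hence asymmetry is not modally definable.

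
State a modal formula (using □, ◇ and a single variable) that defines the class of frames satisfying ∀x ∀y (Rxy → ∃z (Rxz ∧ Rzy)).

A defining formula is □□r → □r (the C4 axiom).
Suppose □□r→□r is valid. Take Rxy and set V(r)={w : xR²w}. Then □□r at x, so □r at x, so r at y, i.e. ∃z(Rxz∧Rzy).

□□r → □r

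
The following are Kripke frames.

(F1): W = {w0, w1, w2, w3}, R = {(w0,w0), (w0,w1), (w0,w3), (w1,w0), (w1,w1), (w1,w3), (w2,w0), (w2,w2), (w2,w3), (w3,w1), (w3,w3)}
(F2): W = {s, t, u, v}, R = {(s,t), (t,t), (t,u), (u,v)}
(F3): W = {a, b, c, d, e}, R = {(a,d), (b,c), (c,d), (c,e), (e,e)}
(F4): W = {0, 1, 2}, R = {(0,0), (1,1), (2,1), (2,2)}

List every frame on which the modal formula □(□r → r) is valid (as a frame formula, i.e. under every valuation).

The schema corresponds to shift-reflexivity: ∀x ∀y (Rxy → Ryy).
(F1): condition met.
(F2): fails — Rtu but not Ruu.
(F3): fails — Rbc but not Rcc.
(F4): condition met.

(F1), (F4)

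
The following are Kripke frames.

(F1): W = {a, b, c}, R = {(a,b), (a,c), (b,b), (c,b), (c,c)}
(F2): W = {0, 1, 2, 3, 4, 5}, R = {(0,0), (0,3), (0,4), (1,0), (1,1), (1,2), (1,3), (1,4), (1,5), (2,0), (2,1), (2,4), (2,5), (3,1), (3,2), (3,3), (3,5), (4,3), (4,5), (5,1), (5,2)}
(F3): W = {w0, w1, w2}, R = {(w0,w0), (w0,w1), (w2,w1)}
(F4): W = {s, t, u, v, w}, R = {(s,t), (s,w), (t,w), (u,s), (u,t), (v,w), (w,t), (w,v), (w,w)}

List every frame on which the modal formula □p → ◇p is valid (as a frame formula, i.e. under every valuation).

Frame correspondent (Sahlqvist): ∀x ∃y Rxy — i.e. seriality.
(F1): ✓.
(F2): ✓.
(F3): fails — world w1 has no successor.
(F4): ✓.
Valid on: (F1), (F2), (F4).

(F1), (F2), (F4)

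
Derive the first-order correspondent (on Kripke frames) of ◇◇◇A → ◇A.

This is a Sahlqvist (Geach-type) schema ◇^3□^0A → □^0◇^1A.
First-order correspondent: ∀x ∀y (xR³y → ∃w (y = w ∧ xRw)).

∀x ∀y (xR³y → ∃w (y = w ∧ xRw))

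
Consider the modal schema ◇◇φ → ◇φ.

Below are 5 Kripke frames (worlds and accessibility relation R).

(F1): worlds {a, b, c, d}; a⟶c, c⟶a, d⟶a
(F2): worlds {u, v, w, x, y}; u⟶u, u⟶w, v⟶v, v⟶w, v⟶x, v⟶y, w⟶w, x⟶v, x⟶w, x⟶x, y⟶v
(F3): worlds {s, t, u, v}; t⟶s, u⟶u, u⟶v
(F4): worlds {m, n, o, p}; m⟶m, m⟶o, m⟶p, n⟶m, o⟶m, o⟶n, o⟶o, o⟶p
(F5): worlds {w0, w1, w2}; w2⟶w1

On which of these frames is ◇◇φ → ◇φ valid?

This is the axiom for transitivity; its first-order frame correspondent is ∀x ∀y ∀z (Rxy ∧ Ryz → Rxz).
(F1): fails — Rac and Rca but not Raa.
(F2): fails — Ryv and Rvw but not Ryw.
(F3): ✓.
(F4): fails — Rmo and Ron but not Rmn.
(F5): ✓.

(F3), (F5)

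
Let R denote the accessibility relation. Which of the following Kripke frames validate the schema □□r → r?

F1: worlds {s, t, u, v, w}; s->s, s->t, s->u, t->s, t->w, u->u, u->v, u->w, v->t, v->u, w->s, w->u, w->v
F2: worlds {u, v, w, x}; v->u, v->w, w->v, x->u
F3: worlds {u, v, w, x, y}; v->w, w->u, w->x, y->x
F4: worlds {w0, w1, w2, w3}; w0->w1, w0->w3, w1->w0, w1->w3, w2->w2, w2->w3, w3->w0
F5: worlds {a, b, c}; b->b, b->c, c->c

This is the axiom for a generalized confluence (Geach) condition; its first-order frame correspondent is ∀x ∃w (xR²w ∧ x = w).
F1: condition met.
F2: fails — at u but no t with uR²t and u=t.
F3: fails — at u but no t with uR²t and u=t.
F4: condition met.
F5: fails — at a but no w with aR²w and a=w.

F1, F4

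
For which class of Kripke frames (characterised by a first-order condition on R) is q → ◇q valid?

reflexivity: ∀x Rxx

Equivalently (dual form): □q → q.
Suppose □q→q is valid. At any x set V(q)={w : Rxw}. Then □q holds at x, so q holds at x, i.e. Rxx.
Conversely, on a frame with reflexivity the schema holds at every world under every valuation.
Frame condition: ∀x Rxx.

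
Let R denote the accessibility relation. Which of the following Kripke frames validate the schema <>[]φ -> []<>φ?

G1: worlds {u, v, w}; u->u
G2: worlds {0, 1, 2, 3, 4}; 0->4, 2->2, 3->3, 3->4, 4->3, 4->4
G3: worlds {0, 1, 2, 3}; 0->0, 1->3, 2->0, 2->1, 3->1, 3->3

This is the axiom for convergence; its first-order frame correspondent is forall x forall y forall z (Rxy & Rxz -> exists w (Ryw & Rzw)).
G1: ✓.
G2: ✓.
G3: fails — R20 and R21 but 0 and 1 have no common successor.
Valid on: G1, G2.

G1, G2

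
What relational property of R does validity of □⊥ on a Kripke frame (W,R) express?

□⊥ is valid iff no world has any successor (otherwise □⊥ fails at any world with one).
The converse is a direct semantic check.
So the correspondent is emptiness of R.

emptiness of R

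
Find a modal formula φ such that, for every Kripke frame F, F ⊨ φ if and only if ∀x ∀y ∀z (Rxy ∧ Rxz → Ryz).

This is the Euclidean property; the standard corresponding axiom is 5: ◇r → □◇r.
Suppose ◇r→□◇r is valid. Take Rxy, Rxz and set V(r)={y}. Then ◇r at x, so □◇r at x, so ◇r at z, so some w with Rzw has r; w=y, i.e. Rzy. By symmetry of the argument, Ryz.

◇r → □◇r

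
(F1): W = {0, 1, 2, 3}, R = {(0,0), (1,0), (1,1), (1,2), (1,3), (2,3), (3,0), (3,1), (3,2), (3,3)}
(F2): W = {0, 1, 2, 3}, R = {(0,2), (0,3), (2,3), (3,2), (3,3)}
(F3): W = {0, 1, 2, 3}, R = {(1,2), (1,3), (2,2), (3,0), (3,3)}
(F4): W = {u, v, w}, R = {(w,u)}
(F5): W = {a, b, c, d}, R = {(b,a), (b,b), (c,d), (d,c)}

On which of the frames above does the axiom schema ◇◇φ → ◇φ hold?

This is the axiom for transitivity; its first-order frame correspondent is ∀x ∀y ∀z (Rxy ∧ Ryz → Rxz).
(F1): fails — R23 and R32 but not R22.
(F2): fails — R23 and R32 but not R22.
(F3): fails — R13 and R30 but not R10.
(F4): holds.
(F5): fails — Rcd and Rdc but not Rcc.
Valid on: (F4).

(F4)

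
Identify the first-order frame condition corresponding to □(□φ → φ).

Suppose □(□φ→φ) is valid. Take Rxy and set V(φ)={w : Ryw}. Then at y, □φ holds; since □(□φ→φ) at x, □φ→φ at y, so φ at y, i.e. Ryy.

shift-reflexivity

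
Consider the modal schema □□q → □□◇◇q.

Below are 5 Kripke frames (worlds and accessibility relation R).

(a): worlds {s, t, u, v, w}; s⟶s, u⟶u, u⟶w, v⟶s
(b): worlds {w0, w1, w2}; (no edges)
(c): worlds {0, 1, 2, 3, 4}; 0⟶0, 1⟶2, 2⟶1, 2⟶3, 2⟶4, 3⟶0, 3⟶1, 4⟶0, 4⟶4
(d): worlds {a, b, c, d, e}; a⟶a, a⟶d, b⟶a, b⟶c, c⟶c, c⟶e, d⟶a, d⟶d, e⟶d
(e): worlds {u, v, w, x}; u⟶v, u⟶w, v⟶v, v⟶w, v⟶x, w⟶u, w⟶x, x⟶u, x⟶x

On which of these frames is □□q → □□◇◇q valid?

Frame correspondent (Sahlqvist): ∀x ∀z (xR²z → ∃w (xR²w ∧ zR²w)) — i.e. a generalized confluence (Geach) condition.
(a): fails — uR²w but no w* with uR²w* and wR²w*.
(b): satisfies the condition.
(c): fails — 1R²3 but no w with 1R²w and 3R²w.
(d): satisfies the condition.
(e): satisfies the condition.

(b), (d), (e)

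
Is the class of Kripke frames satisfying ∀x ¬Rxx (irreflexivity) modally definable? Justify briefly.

If a class were modally definable it would be closed under surjective bounded morphisms (Goldblatt–Thomason).
The 3-cycle (worlds s,t,u with s→t→u→s) is irreflexive, and the map sending every world to a single reflexive point • is a surjective bounded morphism (forth: every edge maps to (•,•); back: every world has a successor). So any modal formula valid on the 3-cycle is also valid on the reflexive point, which is not irreflexive.
So the class is not modally definable.

Not definable by any modal formula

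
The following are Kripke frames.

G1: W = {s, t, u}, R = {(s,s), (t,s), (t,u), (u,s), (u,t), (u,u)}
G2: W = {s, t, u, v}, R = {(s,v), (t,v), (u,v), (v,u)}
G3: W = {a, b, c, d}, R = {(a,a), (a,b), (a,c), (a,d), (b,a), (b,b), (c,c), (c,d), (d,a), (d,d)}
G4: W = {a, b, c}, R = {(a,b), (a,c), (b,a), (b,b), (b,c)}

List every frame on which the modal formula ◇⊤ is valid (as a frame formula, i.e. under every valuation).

The schema corresponds to seriality: ∀x ∃y Rxy.
G1: condition met.
G2: condition met.
G3: condition met.
G4: fails — world c has no successor.
Valid on: G1, G2, G3.

G1, G2, G3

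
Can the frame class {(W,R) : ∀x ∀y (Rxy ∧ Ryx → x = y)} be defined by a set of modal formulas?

No

If a class were modally definable it would be closed under surjective bounded morphisms (Goldblatt–Thomason).
The 8-cycle (worlds a,b,c,d,e,f,g,h with a→b→c→d→e→f→g→h→a) is antisymmetric. Sending even-indexed worlds to • and odd-indexed worlds to ∘ is a surjective bounded morphism onto the two-world frame with •↔∘, which is not antisymmetric.
So the class is not modally definable.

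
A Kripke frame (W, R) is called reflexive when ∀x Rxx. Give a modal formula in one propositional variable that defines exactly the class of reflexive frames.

□s → s

This is reflexivity; the standard corresponding axiom is T: □s → s.
Suppose □s→s is valid. At any x set V(s)={w : Rxw}. Then □s holds at x, so s holds at x, i.e. Rxx.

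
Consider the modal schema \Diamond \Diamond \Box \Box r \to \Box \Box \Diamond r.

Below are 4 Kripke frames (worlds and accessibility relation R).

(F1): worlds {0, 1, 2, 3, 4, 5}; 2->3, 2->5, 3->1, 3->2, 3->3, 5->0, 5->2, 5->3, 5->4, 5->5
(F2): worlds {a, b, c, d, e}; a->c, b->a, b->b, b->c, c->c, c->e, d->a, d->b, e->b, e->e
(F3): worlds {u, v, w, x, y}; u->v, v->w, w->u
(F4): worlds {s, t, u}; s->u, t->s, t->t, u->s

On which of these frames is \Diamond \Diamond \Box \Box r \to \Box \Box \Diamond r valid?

The schema corresponds to a generalized confluence (Geach) condition: \forall x \forall y \forall z ((x R^2 y \wedge x R^2 z) \to \exists w (y R^2 w \wedge zRw)).
(F1): fails — 2R²0, 2R²0 but no w with 0R²w and 0Rw.
(F2): satisfies the condition.
(F3): fails — uR²w, uR²w but no t with wR²t and wRt.
(F4): fails — sR²s, sR²s but no w with sR²w and sRw.
Valid on: (F2).

(F2)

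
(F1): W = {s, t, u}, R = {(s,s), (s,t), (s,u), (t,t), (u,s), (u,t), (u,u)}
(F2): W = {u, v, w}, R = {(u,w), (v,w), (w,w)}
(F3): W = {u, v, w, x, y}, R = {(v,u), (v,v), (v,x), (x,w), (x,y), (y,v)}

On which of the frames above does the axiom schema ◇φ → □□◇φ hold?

(F2)

This is the axiom for a generalized confluence (Geach) condition; its first-order frame correspondent is ∀x ∀y ∀z ((xRy ∧ xR²z) → ∃w (y = w ∧ zRw)).
(F1): fails — sRs, sR²t but no w with s=w and tRw.
(F2): ✓.
(F3): fails — vRu, vR²u but no t with u=t and uRt.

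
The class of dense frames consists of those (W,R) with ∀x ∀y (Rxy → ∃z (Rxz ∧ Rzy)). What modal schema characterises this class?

The condition is density. The C4 schema □□q → □q defines it.
Suppose □□q→□q is valid. Take Rxy and set V(q)={w : xR²w}. Then □□q at x, so □q at x, so q at y, i.e. ∃z(Rxz∧Rzy).

□□q → □q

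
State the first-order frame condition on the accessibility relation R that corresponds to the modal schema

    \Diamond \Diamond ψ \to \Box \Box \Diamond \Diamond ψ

This is a Sahlqvist (Geach-type) schema ◇^2□^0ψ → □^2◇^2ψ.
Minimal-valuation argument: fix x; take any y with xR^2y and any z with xR^2z. Set V(ψ) to the set of worlds R-reachable from y in exactly 0 steps. Then □^0ψ holds at y, so the antecedent holds at x; validity forces ◇^2ψ at z, giving a w with zR^2w and yR^0w.
First-order correspondent: \forall x \forall y \forall z ((x R^2 y \wedge x R^2 z) \to \exists w (y = w \wedge z R^2 w)).

\forall x \forall y \forall z ((x R^2 y \wedge x R^2 z) \to \exists w (y = w \wedge z R^2 w))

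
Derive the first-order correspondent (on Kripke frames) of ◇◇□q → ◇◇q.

∀x ∀y (xR²y → ∃w (yRw ∧ xR²w))

This is a Sahlqvist (Geach-type) schema ◇^2□^1q → □^0◇^2q.
First-order correspondent: ∀x ∀y (xR²y → ∃w (yRw ∧ xR²w)).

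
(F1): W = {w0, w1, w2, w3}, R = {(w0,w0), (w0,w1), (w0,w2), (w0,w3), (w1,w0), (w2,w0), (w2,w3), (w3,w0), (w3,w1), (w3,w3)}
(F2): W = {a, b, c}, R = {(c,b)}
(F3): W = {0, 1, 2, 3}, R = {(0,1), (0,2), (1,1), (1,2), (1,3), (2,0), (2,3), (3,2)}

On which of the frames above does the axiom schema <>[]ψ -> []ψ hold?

none

Frame correspondent (Sahlqvist): forall x forall y forall z (Rxy & Rxz -> Ryz) — i.e. the Euclidean property.
(F1): fails — Rw0w1 and Rw0w1 but not Rw1w1.
(F2): fails — Rcb and Rcb but not Rbb.
(F3): fails — R02 and R02 but not R22.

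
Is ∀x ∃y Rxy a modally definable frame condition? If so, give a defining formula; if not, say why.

This is a Sahlqvist condition; the D axiom □p → ◇p defines it.

Definable; □p → ◇p defines it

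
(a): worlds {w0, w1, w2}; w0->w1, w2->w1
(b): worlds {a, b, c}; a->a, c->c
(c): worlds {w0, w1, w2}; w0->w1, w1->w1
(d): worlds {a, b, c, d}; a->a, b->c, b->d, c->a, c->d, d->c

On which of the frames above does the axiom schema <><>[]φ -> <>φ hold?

(a), (b), (c)

Frame correspondent (Sahlqvist): forall x forall y (x R^2 y -> exists w (yRw & xRw)) — i.e. a generalized confluence (Geach) condition.
(a): condition met.
(b): condition met.
(c): condition met.
(d): fails — bR²a but no w with aRw and bRw.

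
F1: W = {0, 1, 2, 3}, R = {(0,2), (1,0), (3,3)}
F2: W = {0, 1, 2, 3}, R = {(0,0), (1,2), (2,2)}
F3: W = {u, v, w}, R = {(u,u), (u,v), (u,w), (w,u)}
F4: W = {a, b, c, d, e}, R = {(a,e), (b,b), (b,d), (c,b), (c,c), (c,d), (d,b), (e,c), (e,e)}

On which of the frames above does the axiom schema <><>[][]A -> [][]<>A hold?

The schema corresponds to a generalized confluence (Geach) condition: forall x forall y forall z ((x R^2 y & x R^2 z) -> exists w (y R^2 w & zRw)).
F1: fails — 1R²2, 1R²2 but no w with 2R²w and 2Rw.
F2: ✓.
F3: fails — uR²u, uR²v but no t with uR²t and vRt.
F4: fails — eR²b, eR²e but no w with bR²w and eRw.

F2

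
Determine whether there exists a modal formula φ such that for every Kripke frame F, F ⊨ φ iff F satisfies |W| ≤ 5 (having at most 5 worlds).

If a class were modally definable it would be closed under disjoint unions (Goldblatt–Thomason).
Any modal formula valid on each of 6 disjoint one-world frames is valid on their disjoint union (validity is preserved under disjoint unions). Each one-world frame has |W|=1≤5, but the union has |W|=6.
So the class is not modally definable.

No — not modally definable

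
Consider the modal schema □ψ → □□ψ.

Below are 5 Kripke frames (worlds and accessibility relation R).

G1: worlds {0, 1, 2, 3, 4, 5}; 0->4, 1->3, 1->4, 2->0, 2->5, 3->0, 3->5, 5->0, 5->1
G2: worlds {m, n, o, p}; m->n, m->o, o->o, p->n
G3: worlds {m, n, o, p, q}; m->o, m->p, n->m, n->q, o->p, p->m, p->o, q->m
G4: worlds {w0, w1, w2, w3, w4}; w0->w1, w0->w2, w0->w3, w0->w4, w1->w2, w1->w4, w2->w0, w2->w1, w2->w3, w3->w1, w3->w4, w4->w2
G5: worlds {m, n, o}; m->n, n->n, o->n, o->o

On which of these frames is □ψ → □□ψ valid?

The schema corresponds to transitivity: ∀x ∀y ∀z (Rxy ∧ Ryz → Rxz).
G1: fails — R51 and R14 but not R54.
G2: ✓.
G3: fails — Rop and Rpm but not Rom.
G4: fails — Rw1w2 and Rw2w0 but not Rw1w0.
G5: ✓.
Valid on: G2, G5.

G2, G5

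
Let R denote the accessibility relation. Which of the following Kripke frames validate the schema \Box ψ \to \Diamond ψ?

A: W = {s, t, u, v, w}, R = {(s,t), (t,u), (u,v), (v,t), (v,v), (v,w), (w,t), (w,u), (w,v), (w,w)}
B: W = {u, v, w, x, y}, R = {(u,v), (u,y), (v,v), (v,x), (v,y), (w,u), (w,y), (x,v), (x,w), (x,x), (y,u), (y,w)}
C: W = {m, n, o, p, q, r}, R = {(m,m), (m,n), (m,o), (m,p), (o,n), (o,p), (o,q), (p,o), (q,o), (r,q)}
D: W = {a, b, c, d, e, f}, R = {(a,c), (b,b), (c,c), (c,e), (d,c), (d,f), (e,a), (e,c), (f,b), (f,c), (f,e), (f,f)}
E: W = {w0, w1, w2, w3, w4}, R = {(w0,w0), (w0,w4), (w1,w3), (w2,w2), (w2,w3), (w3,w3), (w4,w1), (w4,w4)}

This is the axiom for seriality; its first-order frame correspondent is \forall x \exists y Rxy.
A: holds.
B: holds.
C: fails — world n has no successor.
D: holds.
E: holds.
Valid on: A, B, D, E.

A, B, D, E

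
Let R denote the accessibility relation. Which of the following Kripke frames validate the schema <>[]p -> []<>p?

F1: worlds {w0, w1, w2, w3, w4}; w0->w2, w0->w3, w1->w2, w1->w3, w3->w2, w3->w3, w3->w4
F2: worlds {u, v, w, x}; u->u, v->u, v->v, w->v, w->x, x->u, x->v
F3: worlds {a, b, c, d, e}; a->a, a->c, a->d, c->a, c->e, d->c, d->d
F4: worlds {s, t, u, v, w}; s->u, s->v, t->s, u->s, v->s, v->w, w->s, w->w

F2

The schema corresponds to convergence: forall x forall y forall z (Rxy & Rxz -> exists w (Ryw & Rzw)).
F1: fails — Rw0w2 and Rw0w2 but w2 and w2 have no common successor.
F2: holds.
F3: fails — Rac and Rad but c and d have no common successor.
F4: fails — Rvw and Rvs but w and s have no common successor.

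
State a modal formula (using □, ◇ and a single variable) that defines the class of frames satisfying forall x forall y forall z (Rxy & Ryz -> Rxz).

This is transitivity; the standard corresponding axiom is 4: □p → □□p.

□p → □□p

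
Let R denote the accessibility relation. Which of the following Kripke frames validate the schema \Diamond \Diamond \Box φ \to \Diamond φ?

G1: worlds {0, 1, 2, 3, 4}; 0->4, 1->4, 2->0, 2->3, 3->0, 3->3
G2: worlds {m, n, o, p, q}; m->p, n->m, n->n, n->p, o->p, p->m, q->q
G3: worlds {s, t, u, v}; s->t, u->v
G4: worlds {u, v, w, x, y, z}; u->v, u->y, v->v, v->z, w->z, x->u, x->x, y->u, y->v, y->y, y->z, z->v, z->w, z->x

G2, G3

This is the axiom for a generalized confluence (Geach) condition; its first-order frame correspondent is \forall x \forall y (x R^2 y \to \exists w (yRw \wedge xRw)).
G1: fails — 2R²0 but no w with 0Rw and 2Rw.
G2: condition met.
G3: condition met.
G4: fails — vR²x but no t with xRt and vRt.
Valid on: G2, G3.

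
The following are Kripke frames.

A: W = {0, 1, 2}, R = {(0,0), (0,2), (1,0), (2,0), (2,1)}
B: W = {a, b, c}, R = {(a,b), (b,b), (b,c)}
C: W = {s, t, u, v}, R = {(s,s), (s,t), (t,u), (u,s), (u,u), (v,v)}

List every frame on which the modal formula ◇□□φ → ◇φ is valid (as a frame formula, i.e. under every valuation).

A, C

This is the axiom for a generalized confluence (Geach) condition; its first-order frame correspondent is ∀x ∀y (xRy → ∃w (yR²w ∧ xRw)).
A: satisfies the condition.
B: fails — bRc but no w with cR²w and bRw.
C: satisfies the condition.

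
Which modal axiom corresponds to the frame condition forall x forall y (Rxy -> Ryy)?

□(□p → p)

This is shift-reflexivity; the standard corresponding axiom is T□: □(□p → p).
Suppose □(□p→p) is valid. Take Rxy and set V(p)={w : Ryw}. Then at y, □p holds; since □(□p→p) at x, □p→p at y, so p at y, i.e. Ryy.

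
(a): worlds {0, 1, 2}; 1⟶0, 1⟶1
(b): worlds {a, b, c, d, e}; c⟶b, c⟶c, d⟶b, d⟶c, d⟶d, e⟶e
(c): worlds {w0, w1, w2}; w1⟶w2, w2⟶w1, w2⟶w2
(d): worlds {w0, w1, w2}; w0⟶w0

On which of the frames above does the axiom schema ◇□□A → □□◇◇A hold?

(c), (d)

Frame correspondent (Sahlqvist): ∀x ∀y ∀z ((xRy ∧ xR²z) → ∃w (yR²w ∧ zR²w)) — i.e. a generalized confluence (Geach) condition.
(a): fails — 1R0, 1R²0 but no w with 0R²w and 0R²w.
(b): fails — cRb, cR²b but no w with bR²w and bR²w.
(c): condition met.
(d): condition met.
Valid on: (c), (d).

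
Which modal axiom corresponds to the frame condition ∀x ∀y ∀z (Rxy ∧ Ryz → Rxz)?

□s → □□s

This is transitivity; the standard corresponding axiom is 4: □s → □□s.
Suppose □s→□□s is valid. Take Rxy, Ryz and set V(s)={w : Rxw}. Then □s at x, so □□s at x, so □s at y, so s at z, i.e. Rxz.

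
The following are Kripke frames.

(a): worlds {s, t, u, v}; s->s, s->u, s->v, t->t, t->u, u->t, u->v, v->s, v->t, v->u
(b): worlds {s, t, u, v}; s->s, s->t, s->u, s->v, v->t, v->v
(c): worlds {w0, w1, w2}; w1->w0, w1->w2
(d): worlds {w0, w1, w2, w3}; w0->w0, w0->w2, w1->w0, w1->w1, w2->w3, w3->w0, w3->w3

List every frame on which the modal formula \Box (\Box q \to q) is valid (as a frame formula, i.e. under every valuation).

none

This is the axiom for shift-reflexivity; its first-order frame correspondent is \forall x \forall y (Rxy \to Ryy).
(a): fails — Ruv but not Rvv.
(b): fails — Rvt but not Rtt.
(c): fails — Rw1w2 but not Rw2w2.
(d): fails — Rw0w2 but not Rw2w2.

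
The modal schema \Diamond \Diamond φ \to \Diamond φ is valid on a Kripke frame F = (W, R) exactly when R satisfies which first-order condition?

transitivity: \forall x \forall y \forall z (Rxy \wedge Ryz \to Rxz)

Equivalently (dual form): □φ → □□φ.
Suppose □φ→□□φ is valid. Take Rxy, Ryz and set V(φ)={w : Rxw}. Then □φ at x, so □□φ at x, so □φ at y, so φ at z, i.e. Rxz.
Conversely, any frame satisfying \forall x \forall y \forall z (Rxy \wedge Ryz \to Rxz) validates the schema.
Frame condition: \forall x \forall y \forall z (Rxy \wedge Ryz \to Rxz).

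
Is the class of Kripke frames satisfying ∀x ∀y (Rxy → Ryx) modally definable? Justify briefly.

This is a Sahlqvist condition; the B axiom q → □◇q defines it.

Yes — defined by q → □◇q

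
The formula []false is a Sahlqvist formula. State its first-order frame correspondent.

□⊥ is valid iff no world has any successor (otherwise □⊥ fails at any world with one).

Emptiness of R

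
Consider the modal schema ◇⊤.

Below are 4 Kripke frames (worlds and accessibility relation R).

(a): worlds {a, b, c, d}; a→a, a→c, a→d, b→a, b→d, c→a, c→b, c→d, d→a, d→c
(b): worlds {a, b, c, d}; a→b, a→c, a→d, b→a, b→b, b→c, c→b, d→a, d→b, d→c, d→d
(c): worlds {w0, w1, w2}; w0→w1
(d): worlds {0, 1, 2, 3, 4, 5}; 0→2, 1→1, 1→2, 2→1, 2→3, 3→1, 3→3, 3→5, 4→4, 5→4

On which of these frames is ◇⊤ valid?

Frame correspondent (Sahlqvist): ∀x ∃y Rxy — i.e. seriality.
(a): ✓.
(b): ✓.
(c): fails — world w1 has no successor.
(d): ✓.
Valid on: (a), (b), (d).

(a), (b), (d)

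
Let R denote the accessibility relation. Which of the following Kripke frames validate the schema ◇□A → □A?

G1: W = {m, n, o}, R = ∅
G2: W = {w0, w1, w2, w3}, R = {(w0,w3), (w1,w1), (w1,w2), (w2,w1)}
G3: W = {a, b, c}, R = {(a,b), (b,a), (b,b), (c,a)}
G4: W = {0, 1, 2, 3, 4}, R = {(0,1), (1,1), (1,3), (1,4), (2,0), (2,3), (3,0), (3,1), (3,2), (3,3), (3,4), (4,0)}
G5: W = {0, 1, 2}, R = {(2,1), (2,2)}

This is the axiom for the Euclidean property; its first-order frame correspondent is ∀x ∀y ∀z (Rxy ∧ Rxz → Ryz).
G1: satisfies the condition.
G2: fails — Rw0w3 and Rw0w3 but not Rw3w3.
G3: fails — Rba and Rba but not Raa.
G4: fails — R14 and R11 but not R41.
G5: fails — R21 and R22 but not R12.

G1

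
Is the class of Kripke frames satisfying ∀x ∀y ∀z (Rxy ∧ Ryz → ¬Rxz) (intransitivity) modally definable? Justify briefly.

No — not modally definable

If a class were modally definable it would be closed under surjective bounded morphisms (Goldblatt–Thomason).
The 5-cycle (worlds a,b,c,d,e with a→b→c→d→e→a) is intransitive. Mapping every world to a single reflexive point • is a surjective bounded morphism; the reflexive point is not intransitive (R••∧R•• but R••).
Hence intransitivity is not modally definable.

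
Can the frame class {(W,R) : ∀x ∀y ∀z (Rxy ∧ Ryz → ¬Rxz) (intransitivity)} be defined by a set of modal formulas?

Not modally definable

If a class were modally definable it would be closed under surjective bounded morphisms (Goldblatt–Thomason).
The 7-cycle (worlds 0,1,2,3,4,5,6 with 0→1→2→3→4→5→6→0) is intransitive. Mapping every world to a single reflexive point • is a surjective bounded morphism; the reflexive point is not intransitive (R••∧R•• but R••).
Hence intransitivity is not modally definable.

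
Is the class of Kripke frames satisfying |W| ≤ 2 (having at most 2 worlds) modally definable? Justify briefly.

No

Any modally definable frame class is closed under disjoint unions.
Any modal formula valid on each of 3 disjoint one-world frames is valid on their disjoint union (validity is preserved under disjoint unions). Each one-world frame has |W|=1≤2, but the union has |W|=3.
Hence having at most 2 worlds is not modally definable.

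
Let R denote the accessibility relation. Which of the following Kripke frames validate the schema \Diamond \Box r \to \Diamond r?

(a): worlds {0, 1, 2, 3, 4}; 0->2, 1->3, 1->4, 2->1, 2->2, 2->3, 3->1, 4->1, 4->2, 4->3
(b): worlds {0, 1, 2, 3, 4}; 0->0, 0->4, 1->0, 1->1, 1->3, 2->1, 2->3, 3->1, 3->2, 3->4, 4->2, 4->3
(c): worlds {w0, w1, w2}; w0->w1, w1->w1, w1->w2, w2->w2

(c)

Frame correspondent (Sahlqvist): \forall x \forall y (xRy \to \exists w (yRw \wedge xRw)) — i.e. a generalized confluence (Geach) condition.
(a): fails — 1R3 but no w with 3Rw and 1Rw.
(b): fails — 0R4 but no w with 4Rw and 0Rw.
(c): satisfies the condition.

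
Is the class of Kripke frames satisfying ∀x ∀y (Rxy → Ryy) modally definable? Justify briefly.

Yes — defined by □(□q → q)

The condition is shift-reflexivity. A defining modal formula is □(□q → q).
Suppose □(□q→q) is valid. Take Rxy and set V(q)={w : Ryw}. Then at y, □q holds; since □(□q→q) at x, □q→q at y, so q at y, i.e. Ryy.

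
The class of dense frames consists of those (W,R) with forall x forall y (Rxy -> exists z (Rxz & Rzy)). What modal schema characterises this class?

This is density; the standard corresponding axiom is C4: □□s → □s.
Suppose □□s→□s is valid. Take Rxy and set V(s)={w : xR²w}. Then □□s at x, so □s at x, so s at y, i.e. ∃z(Rxz∧Rzy).

□□s → □s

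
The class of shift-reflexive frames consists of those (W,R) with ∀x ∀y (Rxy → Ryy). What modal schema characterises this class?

□(□s → s)

A defining formula is □(□s → s) (the T□ axiom).
Suppose □(□s→s) is valid. Take Rxy and set V(s)={w : Ryw}. Then at y, □s holds; since □(□s→s) at x, □s→s at y, so s at y, i.e. Ryy.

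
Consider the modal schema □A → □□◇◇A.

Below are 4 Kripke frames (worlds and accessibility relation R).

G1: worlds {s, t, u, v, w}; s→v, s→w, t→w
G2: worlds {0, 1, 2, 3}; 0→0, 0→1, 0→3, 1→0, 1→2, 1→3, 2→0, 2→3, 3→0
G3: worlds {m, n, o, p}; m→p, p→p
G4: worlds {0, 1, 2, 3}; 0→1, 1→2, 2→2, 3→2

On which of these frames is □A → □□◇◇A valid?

Frame correspondent (Sahlqvist): ∀x ∀z (xR²z → ∃w (xRw ∧ zR²w)) — i.e. a generalized confluence (Geach) condition.
G1: ✓.
G2: ✓.
G3: ✓.
G4: fails — 0R²2 but no w with 0Rw and 2R²w.

G1, G2, G3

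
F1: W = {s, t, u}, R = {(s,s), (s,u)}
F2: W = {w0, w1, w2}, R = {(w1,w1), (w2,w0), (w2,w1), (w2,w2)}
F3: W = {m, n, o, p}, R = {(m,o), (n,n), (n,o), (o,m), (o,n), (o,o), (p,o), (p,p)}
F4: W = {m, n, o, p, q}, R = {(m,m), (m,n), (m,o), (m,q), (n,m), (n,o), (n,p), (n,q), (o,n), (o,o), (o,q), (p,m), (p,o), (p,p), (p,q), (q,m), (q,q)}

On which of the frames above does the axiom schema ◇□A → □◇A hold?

F3, F4

This is the axiom for convergence; its first-order frame correspondent is ∀x ∀y ∀z (Rxy ∧ Rxz → ∃w (Ryw ∧ Rzw)).
F1: fails — Rsu and Rsu but u and u have no common successor.
F2: fails — Rw2w2 and Rw2w0 but w2 and w0 have no common successor.
F3: ✓.
F4: ✓.
Valid on: F3, F4.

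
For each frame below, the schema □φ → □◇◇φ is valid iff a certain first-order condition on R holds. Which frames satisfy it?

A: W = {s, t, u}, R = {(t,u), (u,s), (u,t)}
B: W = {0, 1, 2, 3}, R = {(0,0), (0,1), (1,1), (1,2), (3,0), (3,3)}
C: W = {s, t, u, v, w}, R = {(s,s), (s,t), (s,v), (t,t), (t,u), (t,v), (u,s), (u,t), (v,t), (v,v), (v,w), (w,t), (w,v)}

C

The schema corresponds to a generalized confluence (Geach) condition: ∀x ∀z (xRz → ∃w (xRw ∧ zR²w)).
A: fails — uRs but no w with uRw and sR²w.
B: fails — 1R2 but no w with 1Rw and 2R²w.
C: ✓.
Valid on: C.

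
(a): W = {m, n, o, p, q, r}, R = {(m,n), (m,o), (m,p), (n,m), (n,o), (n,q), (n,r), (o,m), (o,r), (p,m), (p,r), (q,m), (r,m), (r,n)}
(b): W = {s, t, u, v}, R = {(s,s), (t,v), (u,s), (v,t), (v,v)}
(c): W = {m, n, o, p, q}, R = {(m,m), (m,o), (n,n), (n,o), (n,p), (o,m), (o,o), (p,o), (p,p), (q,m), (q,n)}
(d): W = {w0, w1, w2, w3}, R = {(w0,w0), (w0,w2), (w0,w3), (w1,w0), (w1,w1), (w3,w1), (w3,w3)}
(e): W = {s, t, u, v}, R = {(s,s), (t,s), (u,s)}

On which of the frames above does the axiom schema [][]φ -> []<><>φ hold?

(a), (b), (c), (e)

Frame correspondent (Sahlqvist): forall x forall z (xRz -> exists w (x R^2 w & z R^2 w)) — i.e. a generalized confluence (Geach) condition.
(a): satisfies the condition.
(b): satisfies the condition.
(c): satisfies the condition.
(d): fails — w0Rw2 but no w with w0R²w and w2R²w.
(e): satisfies the condition.
Valid on: (a), (b), (c), (e).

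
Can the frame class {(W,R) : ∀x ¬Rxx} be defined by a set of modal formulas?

Modal frame validity is preserved under surjective bounded morphisms.
The 2-cycle (worlds a,b with a→b→a) is irreflexive, and the map sending every world to a single reflexive point • is a surjective bounded morphism (forth: every edge maps to (•,•); back: every world has a successor). So any modal formula valid on the 2-cycle is also valid on the reflexive point, which is not irreflexive.
Hence irreflexivity is not modally definable.

Not modally definable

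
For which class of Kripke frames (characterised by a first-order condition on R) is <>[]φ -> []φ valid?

Equivalently (dual form): ◇φ → □◇φ.
Suppose ◇φ→□◇φ is valid. Take Rxy, Rxz and set V(φ)={y}. Then ◇φ at x, so □◇φ at x, so ◇φ at z, so some w with Rzw has φ; w=y, i.e. Rzy. By symmetry of the argument, Ryz.

the Euclidean property: forall x forall y forall z (Rxy & Rxz -> Ryz)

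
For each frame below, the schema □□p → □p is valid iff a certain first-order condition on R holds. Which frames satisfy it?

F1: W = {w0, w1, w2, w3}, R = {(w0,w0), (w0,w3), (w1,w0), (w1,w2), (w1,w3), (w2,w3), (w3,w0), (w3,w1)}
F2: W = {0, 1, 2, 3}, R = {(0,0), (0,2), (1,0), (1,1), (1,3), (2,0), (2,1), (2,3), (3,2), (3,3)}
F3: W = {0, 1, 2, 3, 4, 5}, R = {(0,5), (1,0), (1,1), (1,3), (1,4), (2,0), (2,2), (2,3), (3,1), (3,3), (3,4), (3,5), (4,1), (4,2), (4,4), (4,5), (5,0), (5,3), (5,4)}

F2

Frame correspondent (Sahlqvist): ∀x ∀y (Rxy → ∃z (Rxz ∧ Rzy)) — i.e. density.
F1: fails — Rw1w2 but no z with Rw1z and Rzw2.
F2: satisfies the condition.
F3: fails — R50 but no z with R5z and Rz0.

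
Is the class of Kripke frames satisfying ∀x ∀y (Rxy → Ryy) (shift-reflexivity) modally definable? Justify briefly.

Definable; □(□r → r) defines it

Yes: it is shift-reflexivity, defined by the T□ schema □(□r → r).
Suppose □(□r→r) is valid. Take Rxy and set V(r)={w : Ryw}. Then at y, □r holds; since □(□r→r) at x, □r→r at y, so r at y, i.e. Ryy.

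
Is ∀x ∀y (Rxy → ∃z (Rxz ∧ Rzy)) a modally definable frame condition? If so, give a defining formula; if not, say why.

The condition is density. A defining modal formula is □□q → □q.

Definable; □□q → □q defines it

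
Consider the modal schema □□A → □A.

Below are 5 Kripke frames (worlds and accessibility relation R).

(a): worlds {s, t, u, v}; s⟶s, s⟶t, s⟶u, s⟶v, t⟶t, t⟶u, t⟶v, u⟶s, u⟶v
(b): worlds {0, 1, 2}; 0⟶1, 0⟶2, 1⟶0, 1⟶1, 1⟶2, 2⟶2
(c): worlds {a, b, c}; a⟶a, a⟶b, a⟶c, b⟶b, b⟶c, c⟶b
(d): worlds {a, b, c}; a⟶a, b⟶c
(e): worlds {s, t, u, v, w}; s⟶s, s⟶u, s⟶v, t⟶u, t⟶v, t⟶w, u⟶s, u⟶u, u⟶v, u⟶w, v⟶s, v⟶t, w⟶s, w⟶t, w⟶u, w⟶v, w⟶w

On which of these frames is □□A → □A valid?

Frame correspondent (Sahlqvist): ∀x ∀y (Rxy → ∃z (Rxz ∧ Rzy)) — i.e. density.
(a): holds.
(b): holds.
(c): holds.
(d): fails — Rbc but no z with Rbz and Rzc.
(e): fails — Rvt but no z with Rvz and Rzt.

(a), (b), (c)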